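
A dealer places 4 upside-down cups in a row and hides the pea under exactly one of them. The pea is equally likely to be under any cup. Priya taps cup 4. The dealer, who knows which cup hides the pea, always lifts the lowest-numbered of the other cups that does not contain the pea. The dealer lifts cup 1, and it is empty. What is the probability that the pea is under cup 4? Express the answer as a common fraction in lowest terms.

Consider each possible location of the pea in turn.
If it is under cup 1 (prior 1/4): the dealer opened cup 1, so this case is ruled out; weight (1/4)·0 = 0.
If it is under any of cups 2, 3, and 4 (prior 1/4 each): cup 1 is the lowest-numbered option available, probability 1; weight (1/4)·1 = 1/4 each.
The weights sum to 3/4.
So P(the pea under cup 4 | the dealer opened cup 1) = (1/4) / (3/4) = 1/3.

1/3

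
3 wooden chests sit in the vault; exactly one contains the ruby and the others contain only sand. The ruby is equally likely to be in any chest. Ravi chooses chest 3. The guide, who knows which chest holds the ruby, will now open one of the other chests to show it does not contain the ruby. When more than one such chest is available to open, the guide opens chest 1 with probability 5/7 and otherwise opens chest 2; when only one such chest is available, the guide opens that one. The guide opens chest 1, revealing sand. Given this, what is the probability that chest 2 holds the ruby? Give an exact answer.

7/12

Apply Bayes' rule, conditioning on where the ruby actually is.
If it is in chest 1 (prior 1/3): the guide opened chest 1, so this case is ruled out; weight (1/3)·0 = 0.
If it is in chest 2 (prior 1/3): only chest 1 is available, probability 1; weight (1/3)·1 = 1/3.
If it is in chest 3 (prior 1/3): chest 1 is available, opened with probability 5/7; weight (1/3)·(5/7) = 5/21.
The weights sum to 4/7.
So P(the ruby in chest 2 | the guide opened chest 1) = (1/3) / (4/7) = 7/12.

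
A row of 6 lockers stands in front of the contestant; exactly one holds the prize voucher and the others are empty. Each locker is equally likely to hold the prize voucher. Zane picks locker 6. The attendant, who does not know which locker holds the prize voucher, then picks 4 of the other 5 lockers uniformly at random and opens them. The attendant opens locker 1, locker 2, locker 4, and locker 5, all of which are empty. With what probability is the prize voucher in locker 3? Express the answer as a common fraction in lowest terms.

Consider each possible location of the prize voucher in turn.
If it is in any of lockers 1, 2, 4, and 5 (prior 1/6 each): that locker was opened and seen not to hold the prize — ruled out; weight (1/6)·0 = 0 each.
If it is in either of lockers 3 and 6 (prior 1/6 each): the attendant picks exactly this set with probability 1/5 regardless, and none is the prize; weight (1/6)·(1/5) = 1/30 each.
The weights sum to 1/15.
So P(the prize voucher in locker 3 | the attendant opened locker 1, locker 2, locker 4, and locker 5) = (1/30) / (1/15) = 1/2.

1/2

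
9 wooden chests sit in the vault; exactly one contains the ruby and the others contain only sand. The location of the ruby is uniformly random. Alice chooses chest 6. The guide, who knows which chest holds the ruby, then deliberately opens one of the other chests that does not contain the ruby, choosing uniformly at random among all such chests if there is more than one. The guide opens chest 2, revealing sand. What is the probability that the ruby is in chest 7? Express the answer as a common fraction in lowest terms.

8/63

Apply Bayes' rule, conditioning on where the ruby actually is.
If it is in any of chests 1, 3, 4, 5, 7, 8, and 9 (prior 1/9 each): the guide has 7 equally likely choices, so probability 1/7; weight (1/9)·(1/7) = 1/63 each.
If it is in chest 2 (prior 1/9): the guide opened chest 2, so this case is ruled out; weight (1/9)·0 = 0.
If it is in chest 6 (prior 1/9): the guide has 8 equally likely choices, so probability 1/8; weight (1/9)·(1/8) = 1/72.
The weights sum to 1/8.
So P(the ruby in chest 7 | the guide opened chest 2) = (1/63) / (1/8) = 8/63.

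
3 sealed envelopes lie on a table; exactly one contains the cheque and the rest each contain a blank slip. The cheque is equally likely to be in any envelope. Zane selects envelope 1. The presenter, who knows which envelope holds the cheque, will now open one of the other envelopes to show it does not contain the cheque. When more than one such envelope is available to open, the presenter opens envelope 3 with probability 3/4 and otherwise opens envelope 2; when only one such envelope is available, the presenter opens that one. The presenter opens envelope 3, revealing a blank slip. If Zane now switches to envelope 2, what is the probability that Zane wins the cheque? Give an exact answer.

4/7

Condition on the true location of the cheque.
If it is in envelope 1 (prior 1/3): envelope 3 is available, opened with probability 3/4; weight (1/3)·(3/4) = 1/4.
If it is in envelope 2 (prior 1/3): only envelope 3 is available, probability 1; weight (1/3)·1 = 1/3.
If it is in envelope 3 (prior 1/3): the presenter opened envelope 3, so this case is ruled out; weight (1/3)·0 = 0.
The weights sum to 7/12.
So P(the cheque in envelope 2 | the presenter opened envelope 3) = (1/3) / (7/12) = 4/7.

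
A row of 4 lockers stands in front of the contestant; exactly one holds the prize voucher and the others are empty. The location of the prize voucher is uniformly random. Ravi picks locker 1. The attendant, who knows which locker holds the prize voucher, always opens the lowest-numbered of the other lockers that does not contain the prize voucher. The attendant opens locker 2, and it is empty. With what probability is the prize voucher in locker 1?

Consider each possible location of the prize voucher in turn.
If it is in any of lockers 1, 3, and 4 (prior 1/4 each): locker 2 is the lowest-numbered option available, probability 1; weight (1/4)·1 = 1/4 each.
If it is in locker 2 (prior 1/4): the attendant opened locker 2, so this case is ruled out; weight (1/4)·0 = 0.
The weights sum to 3/4.
So P(the prize voucher in locker 1 | the attendant opened locker 2) = (1/4) / (3/4) = 1/3.

1/3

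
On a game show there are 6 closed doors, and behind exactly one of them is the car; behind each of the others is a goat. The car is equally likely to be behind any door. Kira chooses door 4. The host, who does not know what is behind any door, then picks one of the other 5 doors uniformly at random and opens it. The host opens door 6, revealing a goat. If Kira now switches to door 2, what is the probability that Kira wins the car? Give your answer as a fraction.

1/5

Consider each possible location of the car in turn.
If it is behind any of doors 1, 2, 3, 4, and 5 (prior 1/6 each): the host picks door 6 with probability 1/5 regardless, and it is not the prize; weight (1/6)·(1/5) = 1/30 each.
If it is behind door 6 (prior 1/6): the host opened door 6, so this case is ruled out; weight (1/6)·0 = 0.
The weights sum to 1/6.
So P(the car behind door 2 | the host opened door 6) = (1/30) / (1/6) = 1/5.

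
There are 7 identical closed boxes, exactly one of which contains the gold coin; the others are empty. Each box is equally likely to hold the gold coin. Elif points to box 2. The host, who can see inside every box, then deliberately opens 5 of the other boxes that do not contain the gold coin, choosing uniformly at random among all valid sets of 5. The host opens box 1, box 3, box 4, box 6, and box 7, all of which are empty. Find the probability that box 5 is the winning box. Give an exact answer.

6/7

Apply Bayes' rule, conditioning on where the gold coin actually is.
If it is in any of boxes 1, 3, 4, 6, and 7 (prior 1/7 each): that box was opened and seen not to hold the prize — ruled out; weight (1/7)·0 = 0 each.
If it is in box 2 (prior 1/7): the host has 6 equally likely choices, so probability 1/6; weight (1/7)·(1/6) = 1/42.
If it is in box 5 (prior 1/7): the host has no choice, probability 1; weight (1/7)·1 = 1/7.
The weights sum to 1/6.
So P(the gold coin in box 5 | the host opened box 1, box 3, box 4, box 6, and box 7) = (1/7) / (1/6) = 6/7.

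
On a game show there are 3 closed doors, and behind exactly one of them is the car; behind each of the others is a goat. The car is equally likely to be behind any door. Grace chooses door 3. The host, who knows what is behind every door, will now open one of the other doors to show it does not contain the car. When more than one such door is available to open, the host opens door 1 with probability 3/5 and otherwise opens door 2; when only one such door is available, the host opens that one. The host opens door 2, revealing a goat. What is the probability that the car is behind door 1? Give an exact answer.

Condition on the true location of the car.
If it is behind door 1 (prior 1/3): only door 2 is available, probability 1; weight (1/3)·1 = 1/3.
If it is behind door 2 (prior 1/3): the host opened door 2, so this case is ruled out; weight (1/3)·0 = 0.
If it is behind door 3 (prior 1/3): door 1 is available but not opened, probability 2/5; weight (1/3)·(2/5) = 2/15.
The weights sum to 7/15.
So P(the car behind door 1 | the host opened door 2) = (1/3) / (7/15) = 5/7.

5/7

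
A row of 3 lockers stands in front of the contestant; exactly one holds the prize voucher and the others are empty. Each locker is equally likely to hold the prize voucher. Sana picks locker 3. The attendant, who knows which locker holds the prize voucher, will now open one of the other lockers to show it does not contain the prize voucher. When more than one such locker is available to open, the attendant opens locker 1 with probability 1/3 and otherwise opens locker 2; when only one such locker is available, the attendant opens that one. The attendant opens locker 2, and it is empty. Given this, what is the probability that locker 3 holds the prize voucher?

Consider each possible location of the prize voucher in turn.
If it is in locker 1 (prior 1/3): only locker 2 is available, probability 1; weight (1/3)·1 = 1/3.
If it is in locker 2 (prior 1/3): the attendant opened locker 2, so this case is ruled out; weight (1/3)·0 = 0.
If it is in locker 3 (prior 1/3): locker 1 is available but not opened, probability 2/3; weight (1/3)·(2/3) = 2/9.
The weights sum to 5/9.
So P(the prize voucher in locker 3 | the attendant opened locker 2) = (2/9) / (5/9) = 2/5.

2/5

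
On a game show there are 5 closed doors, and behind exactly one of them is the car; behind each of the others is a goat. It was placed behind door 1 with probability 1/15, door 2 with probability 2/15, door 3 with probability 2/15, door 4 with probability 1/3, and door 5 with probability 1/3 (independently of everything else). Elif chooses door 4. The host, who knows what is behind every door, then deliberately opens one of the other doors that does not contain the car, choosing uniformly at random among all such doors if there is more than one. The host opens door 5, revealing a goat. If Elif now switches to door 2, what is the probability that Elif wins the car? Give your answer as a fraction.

Consider each possible location of the car in turn.
If it is behind door 1 (prior 1/15): the host has 3 equally likely choices, so probability 1/3; weight (1/15)·(1/3) = 1/45.
If it is behind either of doors 2 and 3 (prior 2/15 each): the host has 3 equally likely choices, so probability 1/3; weight (2/15)·(1/3) = 2/45 each.
If it is behind door 4 (prior 1/3): the host has 4 equally likely choices, so probability 1/4; weight (1/3)·(1/4) = 1/12.
If it is behind door 5 (prior 1/3): the host opened door 5, so this case is ruled out; weight (1/3)·0 = 0.
The weights sum to 7/36.
So P(the car behind door 2 | the host opened door 5) = (2/45) / (7/36) = 8/35.

8/35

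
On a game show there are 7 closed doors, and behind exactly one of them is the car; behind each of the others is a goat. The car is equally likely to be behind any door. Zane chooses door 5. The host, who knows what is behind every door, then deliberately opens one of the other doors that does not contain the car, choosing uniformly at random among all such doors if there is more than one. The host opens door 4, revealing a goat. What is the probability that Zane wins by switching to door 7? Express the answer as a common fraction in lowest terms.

Apply Bayes' rule, conditioning on where the car actually is.
If it is behind any of doors 1, 2, 3, 6, and 7 (prior 1/7 each): the host has 5 equally likely choices, so probability 1/5; weight (1/7)·(1/5) = 1/35 each.
If it is behind door 4 (prior 1/7): the host opened door 4, so this case is ruled out; weight (1/7)·0 = 0.
If it is behind door 5 (prior 1/7): the host has 6 equally likely choices, so probability 1/6; weight (1/7)·(1/6) = 1/42.
The weights sum to 1/6.
So P(the car behind door 7 | the host opened door 4) = (1/35) / (1/6) = 6/35.

6/35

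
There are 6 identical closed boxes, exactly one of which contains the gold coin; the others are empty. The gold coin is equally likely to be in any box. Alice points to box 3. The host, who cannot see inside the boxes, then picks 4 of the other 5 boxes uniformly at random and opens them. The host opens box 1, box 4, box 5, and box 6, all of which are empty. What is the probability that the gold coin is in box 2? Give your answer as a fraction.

Consider each possible location of the gold coin in turn.
If it is in any of boxes 1, 4, 5, and 6 (prior 1/6 each): that box was opened and seen not to hold the prize — ruled out; weight (1/6)·0 = 0 each.
If it is in either of boxes 2 and 3 (prior 1/6 each): the host picks exactly this set with probability 1/5 regardless, and none is the prize; weight (1/6)·(1/5) = 1/30 each.
The weights sum to 1/15.
So P(the gold coin in box 2 | the host opened box 1, box 4, box 5, and box 6) = (1/30) / (1/15) = 1/2.

1/2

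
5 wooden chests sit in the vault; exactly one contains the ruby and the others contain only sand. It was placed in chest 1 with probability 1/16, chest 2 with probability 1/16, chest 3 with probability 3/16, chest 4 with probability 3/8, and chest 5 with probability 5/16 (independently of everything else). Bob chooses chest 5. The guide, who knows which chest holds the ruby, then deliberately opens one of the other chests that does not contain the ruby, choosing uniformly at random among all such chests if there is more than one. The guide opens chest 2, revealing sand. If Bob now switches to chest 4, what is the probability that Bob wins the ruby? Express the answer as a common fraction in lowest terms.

Apply Bayes' rule, conditioning on where the ruby actually is.
If it is in chest 1 (prior 1/16): the guide has 3 equally likely choices, so probability 1/3; weight (1/16)·(1/3) = 1/48.
If it is in chest 2 (prior 1/16): the guide opened chest 2, so this case is ruled out; weight (1/16)·0 = 0.
If it is in chest 3 (prior 3/16): the guide has 3 equally likely choices, so probability 1/3; weight (3/16)·(1/3) = 1/16.
If it is in chest 4 (prior 3/8): the guide has 3 equally likely choices, so probability 1/3; weight (3/8)·(1/3) = 1/8.
If it is in chest 5 (prior 5/16): the guide has 4 equally likely choices, so probability 1/4; weight (5/16)·(1/4) = 5/64.
The weights sum to 55/192.
So P(the ruby in chest 4 | the guide opened chest 2) = (1/8) / (55/192) = 24/55.

24/55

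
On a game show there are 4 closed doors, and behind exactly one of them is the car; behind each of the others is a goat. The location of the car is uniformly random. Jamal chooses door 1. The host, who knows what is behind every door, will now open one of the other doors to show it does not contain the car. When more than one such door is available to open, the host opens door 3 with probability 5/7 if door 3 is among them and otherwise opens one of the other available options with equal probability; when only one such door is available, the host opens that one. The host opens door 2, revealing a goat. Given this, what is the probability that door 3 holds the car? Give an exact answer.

Consider each possible location of the car in turn.
If it is behind door 1 (prior 1/4): door 3 is available but not opened; door 2 gets probability (1 − 5/7)/2 = 1/7; weight (1/4)·(1/7) = 1/28.
If it is behind door 2 (prior 1/4): the host opened door 2, so this case is ruled out; weight (1/4)·0 = 0.
If it is behind door 3 (prior 1/4): door 3 holds the prize so is unavailable; the host chooses uniformly among the 2 others, probability 1/2; weight (1/4)·(1/2) = 1/8.
If it is behind door 4 (prior 1/4): door 3 is available but not opened, probability 2/7; weight (1/4)·(2/7) = 1/14.
The weights sum to 13/56.
So P(the car behind door 3 | the host opened door 2) = (1/8) / (13/56) = 7/13.

7/13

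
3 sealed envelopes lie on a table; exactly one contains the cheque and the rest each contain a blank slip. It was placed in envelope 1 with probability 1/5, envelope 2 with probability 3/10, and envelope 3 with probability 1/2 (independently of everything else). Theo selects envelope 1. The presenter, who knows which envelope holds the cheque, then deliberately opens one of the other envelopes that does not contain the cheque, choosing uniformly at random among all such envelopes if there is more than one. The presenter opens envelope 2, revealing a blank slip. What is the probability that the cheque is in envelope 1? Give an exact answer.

Consider each possible location of the cheque in turn.
If it is in envelope 1 (prior 1/5): the presenter has 2 equally likely choices, so probability 1/2; weight (1/5)·(1/2) = 1/10.
If it is in envelope 2 (prior 3/10): the presenter opened envelope 2, so this case is ruled out; weight (3/10)·0 = 0.
If it is in envelope 3 (prior 1/2): the presenter has no choice, probability 1; weight (1/2)·1 = 1/2.
The weights sum to 3/5.
So P(the cheque in envelope 1 | the presenter opened envelope 2) = (1/10) / (3/5) = 1/6.

1/6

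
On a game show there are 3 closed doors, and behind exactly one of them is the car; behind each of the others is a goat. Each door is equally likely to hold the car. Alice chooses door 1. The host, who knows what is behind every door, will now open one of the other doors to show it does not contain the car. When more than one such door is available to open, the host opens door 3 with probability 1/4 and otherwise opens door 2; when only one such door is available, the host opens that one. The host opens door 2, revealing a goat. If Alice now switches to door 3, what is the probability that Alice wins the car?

Condition on the true location of the car.
If it is behind door 1 (prior 1/3): door 3 is available but not opened, probability 3/4; weight (1/3)·(3/4) = 1/4.
If it is behind door 2 (prior 1/3): the host opened door 2, so this case is ruled out; weight (1/3)·0 = 0.
If it is behind door 3 (prior 1/3): only door 2 is available, probability 1; weight (1/3)·1 = 1/3.
The weights sum to 7/12.
So P(the car behind door 3 | the host opened door 2) = (1/3) / (7/12) = 4/7.

4/7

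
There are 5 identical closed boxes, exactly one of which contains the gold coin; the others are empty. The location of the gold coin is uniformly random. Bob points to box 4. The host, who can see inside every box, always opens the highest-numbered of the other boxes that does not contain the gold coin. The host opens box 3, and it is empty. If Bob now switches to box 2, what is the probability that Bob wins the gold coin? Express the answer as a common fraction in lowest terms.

0

Apply Bayes' rule, conditioning on where the gold coin actually is.
If it is in any of boxes 1, 2, and 4 (prior 1/5 each): the host would have opened box 5 instead, probability 0; weight (1/5)·0 = 0 each.
If it is in box 3 (prior 1/5): the host opened box 3, so this case is ruled out; weight (1/5)·0 = 0.
If it is in box 5 (prior 1/5): box 3 is the highest-numbered option available, probability 1; weight (1/5)·1 = 1/5.
The weights sum to 1/5.
So P(the gold coin in box 2 | the host opened box 3) = 0 / (1/5) = 0.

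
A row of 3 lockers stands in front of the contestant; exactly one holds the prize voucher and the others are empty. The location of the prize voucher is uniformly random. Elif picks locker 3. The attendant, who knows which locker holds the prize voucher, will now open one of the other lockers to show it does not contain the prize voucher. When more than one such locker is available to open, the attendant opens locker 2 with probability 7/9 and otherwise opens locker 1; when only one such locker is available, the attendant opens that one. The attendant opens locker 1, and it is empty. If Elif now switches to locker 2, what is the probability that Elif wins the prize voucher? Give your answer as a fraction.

Apply Bayes' rule, conditioning on where the prize voucher actually is.
If it is in locker 1 (prior 1/3): the attendant opened locker 1, so this case is ruled out; weight (1/3)·0 = 0.
If it is in locker 2 (prior 1/3): only locker 1 is available, probability 1; weight (1/3)·1 = 1/3.
If it is in locker 3 (prior 1/3): locker 2 is available but not opened, probability 2/9; weight (1/3)·(2/9) = 2/27.
The weights sum to 11/27.
So P(the prize voucher in locker 2 | the attendant opened locker 1) = (1/3) / (11/27) = 9/11.

9/11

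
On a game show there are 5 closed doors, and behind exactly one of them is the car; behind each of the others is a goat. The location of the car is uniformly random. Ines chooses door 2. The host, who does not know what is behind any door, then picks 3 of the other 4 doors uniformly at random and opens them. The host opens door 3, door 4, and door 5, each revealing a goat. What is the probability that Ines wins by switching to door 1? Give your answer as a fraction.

Consider each possible location of the car in turn.
If it is behind either of doors 1 and 2 (prior 1/5 each): the host picks exactly this set with probability 1/4 regardless, and none is the prize; weight (1/5)·(1/4) = 1/20 each.
If it is behind any of doors 3, 4, and 5 (prior 1/5 each): that door was opened and seen not to hold the prize — ruled out; weight (1/5)·0 = 0 each.
The weights sum to 1/10.
So P(the car behind door 1 | the host opened door 3, door 4, and door 5) = (1/20) / (1/10) = 1/2.

1/2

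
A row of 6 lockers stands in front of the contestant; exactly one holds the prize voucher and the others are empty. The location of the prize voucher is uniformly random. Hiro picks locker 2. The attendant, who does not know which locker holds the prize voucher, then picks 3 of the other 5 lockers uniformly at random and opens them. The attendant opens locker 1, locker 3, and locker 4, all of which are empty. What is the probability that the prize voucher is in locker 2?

1/3

Apply Bayes' rule, conditioning on where the prize voucher actually is.
If it is in any of lockers 1, 3, and 4 (prior 1/6 each): that locker was opened and seen not to hold the prize — ruled out; weight (1/6)·0 = 0 each.
If it is in any of lockers 2, 5, and 6 (prior 1/6 each): the attendant picks exactly this set with probability 1/10 regardless, and none is the prize; weight (1/6)·(1/10) = 1/60 each.
The weights sum to 1/20.
So P(the prize voucher in locker 2 | the attendant opened locker 1, locker 3, and locker 4) = (1/60) / (1/20) = 1/3.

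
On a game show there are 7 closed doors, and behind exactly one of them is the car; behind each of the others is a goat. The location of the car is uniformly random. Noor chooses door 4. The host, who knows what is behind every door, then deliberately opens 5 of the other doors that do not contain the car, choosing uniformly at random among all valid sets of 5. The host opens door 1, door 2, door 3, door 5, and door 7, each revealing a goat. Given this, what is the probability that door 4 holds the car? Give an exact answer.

Apply Bayes' rule, conditioning on where the car actually is.
If it is behind any of doors 1, 2, 3, 5, and 7 (prior 1/7 each): that door was opened and seen not to hold the prize — ruled out; weight (1/7)·0 = 0 each.
If it is behind door 4 (prior 1/7): the host has 6 equally likely choices, so probability 1/6; weight (1/7)·(1/6) = 1/42.
If it is behind door 6 (prior 1/7): the host has no choice, probability 1; weight (1/7)·1 = 1/7.
The weights sum to 1/6.
So P(the car behind door 4 | the host opened door 1, door 2, door 3, door 5, and door 7) = (1/42) / (1/6) = 1/7.

1/7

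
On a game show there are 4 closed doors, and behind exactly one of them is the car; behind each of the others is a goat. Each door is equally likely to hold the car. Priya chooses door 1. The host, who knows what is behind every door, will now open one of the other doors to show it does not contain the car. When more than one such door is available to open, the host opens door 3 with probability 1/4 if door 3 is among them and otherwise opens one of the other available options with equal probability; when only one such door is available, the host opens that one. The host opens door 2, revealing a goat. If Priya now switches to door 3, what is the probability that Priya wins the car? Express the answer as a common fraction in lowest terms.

Apply Bayes' rule, conditioning on where the car actually is.
If it is behind door 1 (prior 1/4): door 3 is available but not opened; door 2 gets probability (1 − 1/4)/2 = 3/8; weight (1/4)·(3/8) = 3/32.
If it is behind door 2 (prior 1/4): the host opened door 2, so this case is ruled out; weight (1/4)·0 = 0.
If it is behind door 3 (prior 1/4): door 3 holds the prize so is unavailable; the host chooses uniformly among the 2 others, probability 1/2; weight (1/4)·(1/2) = 1/8.
If it is behind door 4 (prior 1/4): door 3 is available but not opened, probability 3/4; weight (1/4)·(3/4) = 3/16.
The weights sum to 13/32.
So P(the car behind door 3 | the host opened door 2) = (1/8) / (13/32) = 4/13.

4/13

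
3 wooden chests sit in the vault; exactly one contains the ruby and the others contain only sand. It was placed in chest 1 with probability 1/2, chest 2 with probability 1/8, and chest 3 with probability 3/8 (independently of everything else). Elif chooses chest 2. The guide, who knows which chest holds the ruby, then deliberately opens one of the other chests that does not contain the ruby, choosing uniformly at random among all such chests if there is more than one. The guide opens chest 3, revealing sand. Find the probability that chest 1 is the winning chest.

Apply Bayes' rule, conditioning on where the ruby actually is.
If it is in chest 1 (prior 1/2): the guide has no choice, probability 1; weight (1/2)·1 = 1/2.
If it is in chest 2 (prior 1/8): the guide has 2 equally likely choices, so probability 1/2; weight (1/8)·(1/2) = 1/16.
If it is in chest 3 (prior 3/8): the guide opened chest 3, so this case is ruled out; weight (3/8)·0 = 0.
The weights sum to 9/16.
So P(the ruby in chest 1 | the guide opened chest 3) = (1/2) / (9/16) = 8/9.

8/9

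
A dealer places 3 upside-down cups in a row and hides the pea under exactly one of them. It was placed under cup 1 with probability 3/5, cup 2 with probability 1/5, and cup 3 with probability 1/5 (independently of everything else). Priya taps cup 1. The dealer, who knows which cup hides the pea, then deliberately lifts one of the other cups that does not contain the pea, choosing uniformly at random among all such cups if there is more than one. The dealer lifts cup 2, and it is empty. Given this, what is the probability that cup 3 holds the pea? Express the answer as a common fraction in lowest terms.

2/5

Condition on the true location of the pea.
If it is under cup 1 (prior 3/5): the dealer has 2 equally likely choices, so probability 1/2; weight (3/5)·(1/2) = 3/10.
If it is under cup 2 (prior 1/5): the dealer opened cup 2, so this case is ruled out; weight (1/5)·0 = 0.
If it is under cup 3 (prior 1/5): the dealer has no choice, probability 1; weight (1/5)·1 = 1/5.
The weights sum to 1/2.
So P(the pea under cup 3 | the dealer opened cup 2) = (1/5) / (1/2) = 2/5.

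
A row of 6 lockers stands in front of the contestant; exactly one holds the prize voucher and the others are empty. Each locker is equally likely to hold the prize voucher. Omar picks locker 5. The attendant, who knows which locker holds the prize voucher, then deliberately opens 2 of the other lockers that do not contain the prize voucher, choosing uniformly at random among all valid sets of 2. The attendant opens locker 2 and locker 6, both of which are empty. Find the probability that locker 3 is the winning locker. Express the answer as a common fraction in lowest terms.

Apply Bayes' rule, conditioning on where the prize voucher actually is.
If it is in any of lockers 1, 3, and 4 (prior 1/6 each): the attendant has 6 equally likely choices, so probability 1/6; weight (1/6)·(1/6) = 1/36 each.
If it is in either of lockers 2 and 6 (prior 1/6 each): that locker was opened and seen not to hold the prize — ruled out; weight (1/6)·0 = 0 each.
If it is in locker 5 (prior 1/6): the attendant has 10 equally likely choices, so probability 1/10; weight (1/6)·(1/10) = 1/60.
The weights sum to 1/10.
So P(the prize voucher in locker 3 | the attendant opened locker 2 and locker 6) = (1/36) / (1/10) = 5/18.

5/18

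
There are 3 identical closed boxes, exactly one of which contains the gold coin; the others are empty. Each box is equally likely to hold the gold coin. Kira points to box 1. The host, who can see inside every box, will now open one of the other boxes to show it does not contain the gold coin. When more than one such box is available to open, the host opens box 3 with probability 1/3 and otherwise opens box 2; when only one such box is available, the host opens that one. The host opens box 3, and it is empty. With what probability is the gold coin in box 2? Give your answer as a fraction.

Condition on the true location of the gold coin.
If it is in box 1 (prior 1/3): box 3 is available, opened with probability 1/3; weight (1/3)·(1/3) = 1/9.
If it is in box 2 (prior 1/3): only box 3 is available, probability 1; weight (1/3)·1 = 1/3.
If it is in box 3 (prior 1/3): the host opened box 3, so this case is ruled out; weight (1/3)·0 = 0.
The weights sum to 4/9.
So P(the gold coin in box 2 | the host opened box 3) = (1/3) / (4/9) = 3/4.

3/4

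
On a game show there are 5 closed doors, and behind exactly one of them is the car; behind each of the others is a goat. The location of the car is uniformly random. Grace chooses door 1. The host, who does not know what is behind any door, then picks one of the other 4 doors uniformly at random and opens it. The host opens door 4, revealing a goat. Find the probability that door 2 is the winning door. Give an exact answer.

1/4

Because the host chose which door to open without knowing where the car is, the choice is independent of the prize location. Learning that door 4 does not hold the car simply rules out that one location and leaves the remaining 4 doors still equally likely by symmetry.
So P(the car behind door 2) = 1/4.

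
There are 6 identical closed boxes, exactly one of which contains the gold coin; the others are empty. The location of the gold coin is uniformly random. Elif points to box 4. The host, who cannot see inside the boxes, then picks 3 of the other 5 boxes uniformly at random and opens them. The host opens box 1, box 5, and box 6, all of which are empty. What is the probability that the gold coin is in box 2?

1/3

Consider each possible location of the gold coin in turn.
If it is in any of boxes 1, 5, and 6 (prior 1/6 each): that box was opened and seen not to hold the prize — ruled out; weight (1/6)·0 = 0 each.
If it is in any of boxes 2, 3, and 4 (prior 1/6 each): the host picks exactly this set with probability 1/10 regardless, and none is the prize; weight (1/6)·(1/10) = 1/60 each.
The weights sum to 1/20.
So P(the gold coin in box 2 | the host opened box 1, box 5, and box 6) = (1/60) / (1/20) = 1/3.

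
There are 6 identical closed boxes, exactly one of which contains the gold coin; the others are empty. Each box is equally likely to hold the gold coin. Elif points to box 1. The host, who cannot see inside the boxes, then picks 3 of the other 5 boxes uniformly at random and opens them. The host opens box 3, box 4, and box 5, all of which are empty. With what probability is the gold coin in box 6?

1/3

Apply Bayes' rule, conditioning on where the gold coin actually is.
If it is in any of boxes 1, 2, and 6 (prior 1/6 each): the host picks exactly this set with probability 1/10 regardless, and none is the prize; weight (1/6)·(1/10) = 1/60 each.
If it is in any of boxes 3, 4, and 5 (prior 1/6 each): that box was opened and seen not to hold the prize — ruled out; weight (1/6)·0 = 0 each.
The weights sum to 1/20.
So P(the gold coin in box 6 | the host opened box 3, box 4, and box 5) = (1/60) / (1/20) = 1/3.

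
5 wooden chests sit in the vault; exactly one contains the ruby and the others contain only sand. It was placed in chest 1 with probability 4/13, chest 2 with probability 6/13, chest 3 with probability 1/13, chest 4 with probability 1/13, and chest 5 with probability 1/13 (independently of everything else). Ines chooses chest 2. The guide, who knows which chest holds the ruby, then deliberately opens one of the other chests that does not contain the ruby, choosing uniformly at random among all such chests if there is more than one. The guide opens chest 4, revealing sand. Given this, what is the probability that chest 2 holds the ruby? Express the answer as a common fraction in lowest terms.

3/7

Apply Bayes' rule, conditioning on where the ruby actually is.
If it is in chest 1 (prior 4/13): the guide has 3 equally likely choices, so probability 1/3; weight (4/13)·(1/3) = 4/39.
If it is in chest 2 (prior 6/13): the guide has 4 equally likely choices, so probability 1/4; weight (6/13)·(1/4) = 3/26.
If it is in either of chests 3 and 5 (prior 1/13 each): the guide has 3 equally likely choices, so probability 1/3; weight (1/13)·(1/3) = 1/39 each.
If it is in chest 4 (prior 1/13): the guide opened chest 4, so this case is ruled out; weight (1/13)·0 = 0.
The weights sum to 7/26.
So P(the ruby in chest 2 | the guide opened chest 4) = (3/26) / (7/26) = 3/7.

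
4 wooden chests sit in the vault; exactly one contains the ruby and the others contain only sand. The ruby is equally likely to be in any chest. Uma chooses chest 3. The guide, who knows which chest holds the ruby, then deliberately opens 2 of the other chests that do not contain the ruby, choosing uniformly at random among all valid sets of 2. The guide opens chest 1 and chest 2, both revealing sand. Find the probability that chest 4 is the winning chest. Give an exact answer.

Condition on the true location of the ruby.
If it is in either of chests 1 and 2 (prior 1/4 each): that chest was opened and seen not to hold the prize — ruled out; weight (1/4)·0 = 0 each.
If it is in chest 3 (prior 1/4): the guide has 3 equally likely choices, so probability 1/3; weight (1/4)·(1/3) = 1/12.
If it is in chest 4 (prior 1/4): the guide has no choice, probability 1; weight (1/4)·1 = 1/4.
The weights sum to 1/3.
So P(the ruby in chest 4 | the guide opened chest 1 and chest 2) = (1/4) / (1/3) = 3/4.

3/4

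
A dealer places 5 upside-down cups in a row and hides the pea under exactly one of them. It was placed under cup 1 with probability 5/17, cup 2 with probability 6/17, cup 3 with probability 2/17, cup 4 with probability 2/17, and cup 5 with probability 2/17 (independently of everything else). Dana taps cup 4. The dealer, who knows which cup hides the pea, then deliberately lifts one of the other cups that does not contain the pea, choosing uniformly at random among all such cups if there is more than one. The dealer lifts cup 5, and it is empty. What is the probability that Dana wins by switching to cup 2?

Consider each possible location of the pea in turn.
If it is under cup 1 (prior 5/17): the dealer has 3 equally likely choices, so probability 1/3; weight (5/17)·(1/3) = 5/51.
If it is under cup 2 (prior 6/17): the dealer has 3 equally likely choices, so probability 1/3; weight (6/17)·(1/3) = 2/17.
If it is under cup 3 (prior 2/17): the dealer has 3 equally likely choices, so probability 1/3; weight (2/17)·(1/3) = 2/51.
If it is under cup 4 (prior 2/17): the dealer has 4 equally likely choices, so probability 1/4; weight (2/17)·(1/4) = 1/34.
If it is under cup 5 (prior 2/17): the dealer opened cup 5, so this case is ruled out; weight (2/17)·0 = 0.
The weights sum to 29/102.
So P(the pea under cup 2 | the dealer opened cup 5) = (2/17) / (29/102) = 12/29.

12/29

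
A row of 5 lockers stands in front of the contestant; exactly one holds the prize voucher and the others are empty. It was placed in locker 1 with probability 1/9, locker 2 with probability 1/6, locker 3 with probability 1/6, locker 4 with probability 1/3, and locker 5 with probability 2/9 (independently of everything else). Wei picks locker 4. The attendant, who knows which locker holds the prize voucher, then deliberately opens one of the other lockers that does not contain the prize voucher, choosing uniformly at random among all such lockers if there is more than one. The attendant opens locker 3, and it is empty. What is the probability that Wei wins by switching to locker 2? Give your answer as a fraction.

Consider each possible location of the prize voucher in turn.
If it is in locker 1 (prior 1/9): the attendant has 3 equally likely choices, so probability 1/3; weight (1/9)·(1/3) = 1/27.
If it is in locker 2 (prior 1/6): the attendant has 3 equally likely choices, so probability 1/3; weight (1/6)·(1/3) = 1/18.
If it is in locker 3 (prior 1/6): the attendant opened locker 3, so this case is ruled out; weight (1/6)·0 = 0.
If it is in locker 4 (prior 1/3): the attendant has 4 equally likely choices, so probability 1/4; weight (1/3)·(1/4) = 1/12.
If it is in locker 5 (prior 2/9): the attendant has 3 equally likely choices, so probability 1/3; weight (2/9)·(1/3) = 2/27.
The weights sum to 1/4.
So P(the prize voucher in locker 2 | the attendant opened locker 3) = (1/18) / (1/4) = 2/9.

2/9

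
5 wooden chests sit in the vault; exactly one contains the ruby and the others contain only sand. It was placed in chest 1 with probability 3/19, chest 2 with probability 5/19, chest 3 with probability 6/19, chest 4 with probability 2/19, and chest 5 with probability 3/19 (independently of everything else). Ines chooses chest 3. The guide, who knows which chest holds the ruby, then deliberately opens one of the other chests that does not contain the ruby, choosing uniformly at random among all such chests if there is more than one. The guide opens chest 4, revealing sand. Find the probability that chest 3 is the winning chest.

9/31

Condition on the true location of the ruby.
If it is in either of chests 1 and 5 (prior 3/19 each): the guide has 3 equally likely choices, so probability 1/3; weight (3/19)·(1/3) = 1/19 each.
If it is in chest 2 (prior 5/19): the guide has 3 equally likely choices, so probability 1/3; weight (5/19)·(1/3) = 5/57.
If it is in chest 3 (prior 6/19): the guide has 4 equally likely choices, so probability 1/4; weight (6/19)·(1/4) = 3/38.
If it is in chest 4 (prior 2/19): the guide opened chest 4, so this case is ruled out; weight (2/19)·0 = 0.
The weights sum to 31/114.
So P(the ruby in chest 3 | the guide opened chest 4) = (3/38) / (31/114) = 9/31.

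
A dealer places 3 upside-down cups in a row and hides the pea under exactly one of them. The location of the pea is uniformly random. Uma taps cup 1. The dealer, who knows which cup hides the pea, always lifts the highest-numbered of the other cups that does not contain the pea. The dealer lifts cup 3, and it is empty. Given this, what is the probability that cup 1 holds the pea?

1/2

Condition on the true location of the pea.
If it is under either of cups 1 and 2 (prior 1/3 each): cup 3 is the highest-numbered option available, probability 1; weight (1/3)·1 = 1/3 each.
If it is under cup 3 (prior 1/3): the dealer opened cup 3, so this case is ruled out; weight (1/3)·0 = 0.
The weights sum to 2/3.
So P(the pea under cup 1 | the dealer opened cup 3) = (1/3) / (2/3) = 1/2.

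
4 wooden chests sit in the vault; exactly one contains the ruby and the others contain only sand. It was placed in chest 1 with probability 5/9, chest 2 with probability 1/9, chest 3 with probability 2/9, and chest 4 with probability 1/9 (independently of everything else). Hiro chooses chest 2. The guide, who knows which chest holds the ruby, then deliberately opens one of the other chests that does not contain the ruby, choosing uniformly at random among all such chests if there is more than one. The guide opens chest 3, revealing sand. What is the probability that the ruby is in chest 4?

Consider each possible location of the ruby in turn.
If it is in chest 1 (prior 5/9): the guide has 2 equally likely choices, so probability 1/2; weight (5/9)·(1/2) = 5/18.
If it is in chest 2 (prior 1/9): the guide has 3 equally likely choices, so probability 1/3; weight (1/9)·(1/3) = 1/27.
If it is in chest 3 (prior 2/9): the guide opened chest 3, so this case is ruled out; weight (2/9)·0 = 0.
If it is in chest 4 (prior 1/9): the guide has 2 equally likely choices, so probability 1/2; weight (1/9)·(1/2) = 1/18.
The weights sum to 10/27.
So P(the ruby in chest 4 | the guide opened chest 3) = (1/18) / (10/27) = 3/20.

3/20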